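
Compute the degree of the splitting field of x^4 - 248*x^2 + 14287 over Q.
[K:Q] = 4

f factors as (x^2 - 91)(x^2 - 157); the splitting field is K = Q(sqrt(91), sqrt(157)). Since 91, 157, and 14287 are all non-squares in Q, the three subfields Q(sqrt(91)), Q(sqrt(157)), Q(sqrt(14287)) are distinct degree-2 extensions, so [K:Q] = 4 (Klein four Galois group).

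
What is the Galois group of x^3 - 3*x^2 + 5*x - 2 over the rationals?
Gal(K/Q) = S_3 (symmetric group of order 6)

Compute the discriminant of x^3 + (-3)*x^2 + (5)*x + (-2): Δ = -59. Since Δ is not a rational square, the Galois group is not contained in A_3; it must be the full S_3 (irreducibility of the cubic rules out anything smaller).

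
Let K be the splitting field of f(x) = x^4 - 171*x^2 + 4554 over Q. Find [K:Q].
[K:Q] = 4

f factors as (x^2 - 33)(x^2 - 138); the splitting field is K = Q(sqrt(33), sqrt(138)). Since 33, 138, and 4554 are all non-squares in Q, the three subfields Q(sqrt(33)), Q(sqrt(138)), Q(sqrt(4554)) are distinct degree-2 extensions, so [K:Q] = 4 (Klein four Galois group).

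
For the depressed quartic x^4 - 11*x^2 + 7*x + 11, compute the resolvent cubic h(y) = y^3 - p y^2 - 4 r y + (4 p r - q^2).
h(y) = y^3 + 11*y^2 - 44*y - 533

Identify coefficients: p = -11, q = 7, r = 11.
Plug into h(y) = y^3 - p y^2 - 4 r y + (4 p r - q^2):
  h(y) = y^3 - (-11) y^2 - 4*(11) y + (4*(-11)*(11) - (7)^2)
       = y^3 + (11) y^2 + (-44) y + (-533).
Simplifying: h(y) = y^3 + 11*y^2 - 44*y - 533.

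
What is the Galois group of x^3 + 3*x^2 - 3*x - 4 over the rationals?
Gal(K/Q) = S_3 (symmetric group of order 6)

Compute the discriminant of x^3 + (3)*x^2 + (-3)*x + (-4): Δ = 837. Since Δ is not a rational square, the Galois group is not contained in A_3; it must be the full S_3 (irreducibility of the cubic rules out anything smaller).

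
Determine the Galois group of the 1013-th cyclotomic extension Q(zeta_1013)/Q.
|Gal(Q(zeta_1013)/Q)| = phi(1013) = 1012; group ≅ (Z/1013Z)^* ≅ Z/1012Z

The n-th cyclotomic polynomial Φ_1013(x) is the minimal polynomial of zeta_1013 over Q and has degree phi(1013) = 1012. So Q(zeta_1013) is a degree-1012 Galois extension with Galois group (Z/1013Z)^*. (Z/1013Z)^* is cyclic since 1013 is an odd prime power (or 4). Hence Gal(Q(zeta_1013)/Q) ≅ Z/1012Z.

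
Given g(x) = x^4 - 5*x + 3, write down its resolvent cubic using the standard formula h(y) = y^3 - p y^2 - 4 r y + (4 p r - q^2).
h(y) = y^3 - 12*y - 25

Identify coefficients: p = 0, q = -5, r = 3.
Plug into h(y) = y^3 - p y^2 - 4 r y + (4 p r - q^2):
  h(y) = y^3 - (0) y^2 - 4*(3) y + (4*(0)*(3) - (-5)^2)
       = y^3 + (0) y^2 + (-12) y + (-25).
Simplifying: h(y) = y^3 - 12*y - 25.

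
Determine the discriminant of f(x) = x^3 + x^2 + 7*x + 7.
Δ = -1792

For x^3 + a x^2 + b x + c the discriminant is Δ = 18 a b c - 4 a^3 c + a^2 b^2 - 4 b^3 - 27 c^2.
Plug a = 1, b = 7, c = 7:
  18*(1)*(7)*(7) - 4*(1)^3*(7) + (1)^2*(7)^2 - 4*(7)^3 - 27*(7)^2
  = 882 + (-28) + 49 + (-1372) + (-1323)
  = -1792.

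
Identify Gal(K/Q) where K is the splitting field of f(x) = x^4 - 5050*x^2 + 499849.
Gal(K/Q) = Z/2Z (cyclic of order 2)

f factors as (x^2 - 4949)(x^2 - 101), so the splitting field is K = Q(sqrt(4949), sqrt(101)). The squarefree part of 4949 is 101 and the squarefree part of 101 is also 101, so sqrt(4949) and sqrt(101) are both rational multiples of sqrt(101). Hence Q(sqrt(4949)) = Q(sqrt(101)) = Q(sqrt(101)), and the splitting field collapses to a single degree-2 extension with Galois group Z/2Z.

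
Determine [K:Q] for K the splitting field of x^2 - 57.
[K:Q] = 2

The polynomial x^2 - 57 is irreducible over Q since 57 is not a perfect square. Its splitting field is Q(sqrt(57)), which has degree 2 over Q.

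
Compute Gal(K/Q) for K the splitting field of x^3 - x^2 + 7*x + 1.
Gal(K/Q) = S_3 (symmetric group of order 6)

Compute the discriminant of x^3 + (-1)*x^2 + (7)*x + (1): Δ = -1472. Since Δ is not a rational square, the Galois group is not contained in A_3; it must be the full S_3 (irreducibility of the cubic rules out anything smaller).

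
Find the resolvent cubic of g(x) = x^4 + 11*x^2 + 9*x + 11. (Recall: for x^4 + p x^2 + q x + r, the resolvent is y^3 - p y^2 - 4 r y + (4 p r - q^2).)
h(y) = y^3 - 11*y^2 - 44*y + 403

Identify coefficients: p = 11, q = 9, r = 11.
Plug into h(y) = y^3 - p y^2 - 4 r y + (4 p r - q^2):
  h(y) = y^3 - (11) y^2 - 4*(11) y + (4*(11)*(11) - (9)^2)
       = y^3 + (-11) y^2 + (-44) y + (403).
Simplifying: h(y) = y^3 - 11*y^2 - 44*y + 403.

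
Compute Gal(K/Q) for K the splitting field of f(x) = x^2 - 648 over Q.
Gal(K/Q) = Z/2Z (cyclic of order 2)

x^2 - 648 is irreducible over Q since 648 is not a rational square. The splitting field Q(sqrt(648)) has degree 2 over Q, and its unique nontrivial automorphism is sqrt(648) ↦ -sqrt(648). Hence Gal(Q(sqrt(648))/Q) = Z/2Z.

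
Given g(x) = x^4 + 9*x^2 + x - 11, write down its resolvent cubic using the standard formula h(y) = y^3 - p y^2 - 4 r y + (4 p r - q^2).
h(y) = y^3 - 9*y^2 + 44*y - 397

Identify coefficients: p = 9, q = 1, r = -11.
Plug into h(y) = y^3 - p y^2 - 4 r y + (4 p r - q^2):
  h(y) = y^3 - (9) y^2 - 4*(-11) y + (4*(9)*(-11) - (1)^2)
       = y^3 + (-9) y^2 + (44) y + (-397).
Simplifying: h(y) = y^3 - 9*y^2 + 44*y - 397.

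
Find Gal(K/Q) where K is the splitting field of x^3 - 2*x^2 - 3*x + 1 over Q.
Gal(K/Q) = S_3 (symmetric group of order 6)

Compute the discriminant of x^3 + (-2)*x^2 + (-3)*x + (1): Δ = 257. Since Δ is not a rational square, the Galois group is not contained in A_3; it must be the full S_3 (irreducibility of the cubic rules out anything smaller).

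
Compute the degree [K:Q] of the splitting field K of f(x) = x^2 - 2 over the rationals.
[K:Q] = 2

The polynomial x^2 - 2 is irreducible over Q since 2 is not a perfect square. Its splitting field is Q(sqrt(2)), which has degree 2 over Q.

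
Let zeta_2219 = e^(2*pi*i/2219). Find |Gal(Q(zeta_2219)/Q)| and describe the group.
|Gal(Q(zeta_2219)/Q)| = phi(2219) = 1896; group ≅ (Z/2219Z)^* ≅ Z/6Z × Z/316Z

The n-th cyclotomic polynomial Φ_2219(x) is the minimal polynomial of zeta_2219 over Q and has degree phi(2219) = 1896. So Q(zeta_2219) is a degree-1896 Galois extension with Galois group (Z/2219Z)^*. By CRT, (Z/2219Z)^* ≅ (Z/7Z)^* × (Z/317Z)^*. Each prime-power unit group is (Z/7Z)^* ≅ Z/6Z; (Z/317Z)^* ≅ Z/316Z. Hence Gal(Q(zeta_2219)/Q) ≅ Z/6Z × Z/316Z.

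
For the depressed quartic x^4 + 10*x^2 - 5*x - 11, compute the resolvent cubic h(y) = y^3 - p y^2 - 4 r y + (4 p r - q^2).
h(y) = y^3 - 10*y^2 + 44*y - 465

Identify coefficients: p = 10, q = -5, r = -11.
Plug into h(y) = y^3 - p y^2 - 4 r y + (4 p r - q^2):
  h(y) = y^3 - (10) y^2 - 4*(-11) y + (4*(10)*(-11) - (-5)^2)
       = y^3 + (-10) y^2 + (44) y + (-465).
Simplifying: h(y) = y^3 - 10*y^2 + 44*y - 465.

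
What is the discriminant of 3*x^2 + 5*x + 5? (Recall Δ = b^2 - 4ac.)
Δ = -35

For a quadratic a x^2 + b x + c the discriminant is Δ = b^2 - 4ac = (5)^2 - 4*(3)*(5) = 25 - (60) = -35.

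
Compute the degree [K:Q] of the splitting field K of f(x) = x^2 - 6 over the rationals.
[K:Q] = 2

The polynomial x^2 - 6 is irreducible over Q since 6 is not a perfect square. Its splitting field is Q(sqrt(6)), which has degree 2 over Q.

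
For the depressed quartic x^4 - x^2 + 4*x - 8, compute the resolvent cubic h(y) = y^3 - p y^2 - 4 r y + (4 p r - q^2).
h(y) = y^3 + y^2 + 32*y + 16

Identify coefficients: p = -1, q = 4, r = -8.
Plug into h(y) = y^3 - p y^2 - 4 r y + (4 p r - q^2):
  h(y) = y^3 - (-1) y^2 - 4*(-8) y + (4*(-1)*(-8) - (4)^2)
       = y^3 + (1) y^2 + (32) y + (16).
Simplifying: h(y) = y^3 + y^2 + 32*y + 16.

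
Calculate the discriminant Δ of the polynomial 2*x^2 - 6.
Δ = 48

For a quadratic a x^2 + b x + c the discriminant is Δ = b^2 - 4ac = (0)^2 - 4*(2)*(-6) = 0 - (-48) = 48.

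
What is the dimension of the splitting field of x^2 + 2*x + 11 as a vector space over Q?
[K:Q] = 2

The discriminant of x^2 + (2)*x + (11) is b^2 - 4c = 4 - (44) = -40. Since -40 is not a perfect square in Q, the polynomial is irreducible over Q. Its two roots generate a degree-2 extension, so [K:Q] = 2.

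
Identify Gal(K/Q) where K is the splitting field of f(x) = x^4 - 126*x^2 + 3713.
Gal(K/Q) = V_4 (Klein four-group, Z/2Z × Z/2Z)

f factors as (x^2 - 47)(x^2 - 79), so the splitting field is K = Q(sqrt(47), sqrt(79)). The elements 47, 79, 3713 are all non-squares in Q, so sqrt(47) and sqrt(79) generate independent quadratic extensions. Thus [K:Q] = 4 and Gal(K/Q) is generated by the two order-2 automorphisms sqrt(47) ↦ -sqrt(47) and sqrt(79) ↦ -sqrt(79), giving V_4.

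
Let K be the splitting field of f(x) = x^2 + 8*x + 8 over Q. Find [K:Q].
[K:Q] = 2

The discriminant of x^2 + (8)*x + (8) is b^2 - 4c = 64 - (32) = 32. Since 32 is not a perfect square in Q, the polynomial is irreducible over Q. Its two roots generate a degree-2 extension, so [K:Q] = 2.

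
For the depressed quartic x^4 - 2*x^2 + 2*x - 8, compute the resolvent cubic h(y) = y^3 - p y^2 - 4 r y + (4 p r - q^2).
h(y) = y^3 + 2*y^2 + 32*y + 60

Identify coefficients: p = -2, q = 2, r = -8.
Plug into h(y) = y^3 - p y^2 - 4 r y + (4 p r - q^2):
  h(y) = y^3 - (-2) y^2 - 4*(-8) y + (4*(-2)*(-8) - (2)^2)
       = y^3 + (2) y^2 + (32) y + (60).
Simplifying: h(y) = y^3 + 2*y^2 + 32*y + 60.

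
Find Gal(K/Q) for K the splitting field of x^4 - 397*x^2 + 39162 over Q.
Gal(K/Q) = V_4 (Klein four-group, Z/2Z × Z/2Z)

f factors as (x^2 - 214)(x^2 - 183), so the splitting field is K = Q(sqrt(214), sqrt(183)). The elements 214, 183, 39162 are all non-squares in Q, so sqrt(214) and sqrt(183) generate independent quadratic extensions. Thus [K:Q] = 4 and Gal(K/Q) is generated by the two order-2 automorphisms sqrt(214) ↦ -sqrt(214) and sqrt(183) ↦ -sqrt(183), giving V_4.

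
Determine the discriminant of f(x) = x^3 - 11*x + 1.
Δ = 5297

For a depressed cubic x^3 + p x + q the discriminant is Δ = -4 p^3 - 27 q^2 = -4*(-11)^3 - 27*(1)^2 = 5324 - 27 = 5297.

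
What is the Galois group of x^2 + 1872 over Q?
Gal(K/Q) = Z/2Z (cyclic of order 2)

x^2 + 1872 is irreducible over Q since -1872 is not a rational square. The splitting field Q(sqrt(-1872)) has degree 2 over Q, and its unique nontrivial automorphism is sqrt(-1872) ↦ -sqrt(-1872). Hence Gal(Q(sqrt(-1872))/Q) = Z/2Z.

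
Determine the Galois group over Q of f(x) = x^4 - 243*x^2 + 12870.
Gal(K/Q) = V_4 (Klein four-group, Z/2Z × Z/2Z)

f factors as (x^2 - 78)(x^2 - 165), so the splitting field is K = Q(sqrt(78), sqrt(165)). The elements 78, 165, 12870 are all non-squares in Q, so sqrt(78) and sqrt(165) generate independent quadratic extensions. Thus [K:Q] = 4 and Gal(K/Q) is generated by the two order-2 automorphisms sqrt(78) ↦ -sqrt(78) and sqrt(165) ↦ -sqrt(165), giving V_4.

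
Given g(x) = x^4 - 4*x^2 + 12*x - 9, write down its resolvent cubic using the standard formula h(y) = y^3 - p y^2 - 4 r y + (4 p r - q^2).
h(y) = y^3 + 4*y^2 + 36*y

Identify coefficients: p = -4, q = 12, r = -9.
Plug into h(y) = y^3 - p y^2 - 4 r y + (4 p r - q^2):
  h(y) = y^3 - (-4) y^2 - 4*(-9) y + (4*(-4)*(-9) - (12)^2)
       = y^3 + (4) y^2 + (36) y + (0).
Simplifying: h(y) = y^3 + 4*y^2 + 36*y.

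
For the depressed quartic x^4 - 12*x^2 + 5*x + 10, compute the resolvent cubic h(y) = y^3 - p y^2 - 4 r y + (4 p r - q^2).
h(y) = y^3 + 12*y^2 - 40*y - 505

Identify coefficients: p = -12, q = 5, r = 10.
Plug into h(y) = y^3 - p y^2 - 4 r y + (4 p r - q^2):
  h(y) = y^3 - (-12) y^2 - 4*(10) y + (4*(-12)*(10) - (5)^2)
       = y^3 + (12) y^2 + (-40) y + (-505).
Simplifying: h(y) = y^3 + 12*y^2 - 40*y - 505.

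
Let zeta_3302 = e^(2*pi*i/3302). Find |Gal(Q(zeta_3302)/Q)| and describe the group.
|Gal(Q(zeta_3302)/Q)| = phi(3302) = 1512; group ≅ (Z/3302Z)^* ≅ Z/12Z × Z/126Z

The n-th cyclotomic polynomial Φ_3302(x) is the minimal polynomial of zeta_3302 over Q and has degree phi(3302) = 1512. So Q(zeta_3302) is a degree-1512 Galois extension with Galois group (Z/3302Z)^*. By CRT, (Z/3302Z)^* ≅ (Z/2Z)^* × (Z/13Z)^* × (Z/127Z)^*. Each prime-power unit group is (Z/2Z)^* ≅ trivial group (order 1); (Z/13Z)^* ≅ Z/12Z; (Z/127Z)^* ≅ Z/126Z. Hence Gal(Q(zeta_3302)/Q) ≅ Z/12Z × Z/126Z.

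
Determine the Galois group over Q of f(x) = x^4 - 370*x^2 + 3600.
Gal(K/Q) = Z/2Z (cyclic of order 2)

f factors as (x^2 - 360)(x^2 - 10), so the splitting field is K = Q(sqrt(360), sqrt(10)). The squarefree part of 360 is 10 and the squarefree part of 10 is also 10, so sqrt(360) and sqrt(10) are both rational multiples of sqrt(10). Hence Q(sqrt(360)) = Q(sqrt(10)) = Q(sqrt(10)), and the splitting field collapses to a single degree-2 extension with Galois group Z/2Z.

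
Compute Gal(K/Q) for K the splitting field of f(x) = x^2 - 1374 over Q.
Gal(K/Q) = Z/2Z (cyclic of order 2)

x^2 - 1374 is irreducible over Q since 1374 is not a rational square. The splitting field Q(sqrt(1374)) has degree 2 over Q, and its unique nontrivial automorphism is sqrt(1374) ↦ -sqrt(1374). Hence Gal(Q(sqrt(1374))/Q) = Z/2Z.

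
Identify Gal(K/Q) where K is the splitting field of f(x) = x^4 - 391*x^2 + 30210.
Gal(K/Q) = V_4 (Klein four-group, Z/2Z × Z/2Z)

f factors as (x^2 - 106)(x^2 - 285), so the splitting field is K = Q(sqrt(106), sqrt(285)). The elements 106, 285, 30210 are all non-squares in Q, so sqrt(106) and sqrt(285) generate independent quadratic extensions. Thus [K:Q] = 4 and Gal(K/Q) is generated by the two order-2 automorphisms sqrt(106) ↦ -sqrt(106) and sqrt(285) ↦ -sqrt(285), giving V_4.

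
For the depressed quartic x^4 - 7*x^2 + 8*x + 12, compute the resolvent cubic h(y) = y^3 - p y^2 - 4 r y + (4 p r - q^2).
h(y) = y^3 + 7*y^2 - 48*y - 400

Identify coefficients: p = -7, q = 8, r = 12.
Plug into h(y) = y^3 - p y^2 - 4 r y + (4 p r - q^2):
  h(y) = y^3 - (-7) y^2 - 4*(12) y + (4*(-7)*(12) - (8)^2)
       = y^3 + (7) y^2 + (-48) y + (-400).
Simplifying: h(y) = y^3 + 7*y^2 - 48*y - 400.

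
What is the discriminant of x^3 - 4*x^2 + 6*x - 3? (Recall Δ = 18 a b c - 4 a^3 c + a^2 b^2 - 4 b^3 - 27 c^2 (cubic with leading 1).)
Δ = -3

For x^3 + a x^2 + b x + c the discriminant is Δ = 18 a b c - 4 a^3 c + a^2 b^2 - 4 b^3 - 27 c^2.
Plug a = -4, b = 6, c = -3:
  18*(-4)*(6)*(-3) - 4*(-4)^3*(-3) + (-4)^2*(6)^2 - 4*(6)^3 - 27*(-3)^2
  = 1296 + (-768) + 576 + (-864) + (-243)
  = -3.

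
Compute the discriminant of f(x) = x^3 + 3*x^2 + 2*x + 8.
Δ = -1724

For x^3 + a x^2 + b x + c the discriminant is Δ = 18 a b c - 4 a^3 c + a^2 b^2 - 4 b^3 - 27 c^2.
Plug a = 3, b = 2, c = 8:
  18*(3)*(2)*(8) - 4*(3)^3*(8) + (3)^2*(2)^2 - 4*(2)^3 - 27*(8)^2
  = 864 + (-864) + 36 + (-32) + (-1728)
  = -1724.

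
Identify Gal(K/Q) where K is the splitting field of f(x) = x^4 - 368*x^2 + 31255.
Gal(K/Q) = V_4 (Klein four-group, Z/2Z × Z/2Z)

f factors as (x^2 - 133)(x^2 - 235), so the splitting field is K = Q(sqrt(133), sqrt(235)). The elements 133, 235, 31255 are all non-squares in Q, so sqrt(133) and sqrt(235) generate independent quadratic extensions. Thus [K:Q] = 4 and Gal(K/Q) is generated by the two order-2 automorphisms sqrt(133) ↦ -sqrt(133) and sqrt(235) ↦ -sqrt(235), giving V_4.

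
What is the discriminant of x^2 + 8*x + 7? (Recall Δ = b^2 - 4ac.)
Δ = 36

For a quadratic a x^2 + b x + c the discriminant is Δ = b^2 - 4ac = (8)^2 - 4*(1)*(7) = 64 - (28) = 36.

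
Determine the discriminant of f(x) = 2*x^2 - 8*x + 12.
Δ = -32

For a quadratic a x^2 + b x + c the discriminant is Δ = b^2 - 4ac = (-8)^2 - 4*(2)*(12) = 64 - (96) = -32.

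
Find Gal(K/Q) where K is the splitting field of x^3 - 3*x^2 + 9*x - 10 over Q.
Gal(K/Q) = S_3 (symmetric group of order 6)

Compute the discriminant of x^3 + (-3)*x^2 + (9)*x + (-10): Δ = -1107. Since Δ is not a rational square, the Galois group is not contained in A_3; it must be the full S_3 (irreducibility of the cubic rules out anything smaller).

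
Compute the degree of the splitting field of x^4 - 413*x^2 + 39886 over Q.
[K:Q] = 4

f factors as (x^2 - 154)(x^2 - 259); the splitting field is K = Q(sqrt(154), sqrt(259)). Since 154, 259, and 39886 are all non-squares in Q, the three subfields Q(sqrt(154)), Q(sqrt(259)), Q(sqrt(39886)) are distinct degree-2 extensions, so [K:Q] = 4 (Klein four Galois group).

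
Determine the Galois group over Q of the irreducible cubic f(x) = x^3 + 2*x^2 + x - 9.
Gal(K/Q) = S_3 (symmetric group of order 6)

Compute the discriminant of x^3 + (2)*x^2 + (1)*x + (-9): Δ = -2223. Since Δ is not a rational square, the Galois group is not contained in A_3; it must be the full S_3 (irreducibility of the cubic rules out anything smaller).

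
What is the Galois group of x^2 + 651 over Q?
Gal(K/Q) = Z/2Z (cyclic of order 2)

x^2 + 651 is irreducible over Q since -651 is not a rational square. The splitting field Q(sqrt(-651)) has degree 2 over Q, and its unique nontrivial automorphism is sqrt(-651) ↦ -sqrt(-651). Hence Gal(Q(sqrt(-651))/Q) = Z/2Z.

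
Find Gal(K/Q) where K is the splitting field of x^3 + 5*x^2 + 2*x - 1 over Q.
Gal(K/Q) = A_3 (cyclic of order 3)

Compute the discriminant of x^3 + (5)*x^2 + (2)*x + (-1): Δ = 361. Since Δ is a perfect square (Δ = 19^2), the Galois group is contained in A_3. Irreducibility forces the group to be transitive on three roots, so Gal = A_3.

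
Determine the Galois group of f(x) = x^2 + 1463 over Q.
Gal(K/Q) = Z/2Z (cyclic of order 2)

x^2 + 1463 is irreducible over Q since -1463 is not a rational square. The splitting field Q(sqrt(-1463)) has degree 2 over Q, and its unique nontrivial automorphism is sqrt(-1463) ↦ -sqrt(-1463). Hence Gal(Q(sqrt(-1463))/Q) = Z/2Z.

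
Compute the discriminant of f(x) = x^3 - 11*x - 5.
Δ = 4649

For a depressed cubic x^3 + p x + q the discriminant is Δ = -4 p^3 - 27 q^2 = -4*(-11)^3 - 27*(-5)^2 = 5324 - 675 = 4649.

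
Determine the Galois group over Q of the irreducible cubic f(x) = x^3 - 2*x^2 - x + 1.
Gal(K/Q) = A_3 (cyclic of order 3)

Compute the discriminant of x^3 + (-2)*x^2 + (-1)*x + (1): Δ = 49. Since Δ is a perfect square (Δ = 7^2), the Galois group is contained in A_3. Irreducibility forces the group to be transitive on three roots, so Gal = A_3.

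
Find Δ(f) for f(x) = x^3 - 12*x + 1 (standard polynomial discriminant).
Δ = 6885

For a depressed cubic x^3 + p x + q the discriminant is Δ = -4 p^3 - 27 q^2 = -4*(-12)^3 - 27*(1)^2 = 6912 - 27 = 6885.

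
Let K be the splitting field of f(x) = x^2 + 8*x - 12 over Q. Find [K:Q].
[K:Q] = 2

The discriminant of x^2 + (8)*x + (-12) is b^2 - 4c = 64 - (-48) = 112. Since 112 is not a perfect square in Q, the polynomial is irreducible over Q. Its two roots generate a degree-2 extension, so [K:Q] = 2.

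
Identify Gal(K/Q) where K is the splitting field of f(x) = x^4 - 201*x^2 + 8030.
Gal(K/Q) = V_4 (Klein four-group, Z/2Z × Z/2Z)

f factors as (x^2 - 146)(x^2 - 55), so the splitting field is K = Q(sqrt(146), sqrt(55)). The elements 146, 55, 8030 are all non-squares in Q, so sqrt(146) and sqrt(55) generate independent quadratic extensions. Thus [K:Q] = 4 and Gal(K/Q) is generated by the two order-2 automorphisms sqrt(146) ↦ -sqrt(146) and sqrt(55) ↦ -sqrt(55), giving V_4.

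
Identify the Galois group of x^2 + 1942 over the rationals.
Gal(K/Q) = Z/2Z (cyclic of order 2)

x^2 + 1942 is irreducible over Q since -1942 is not a rational square. The splitting field Q(sqrt(-1942)) has degree 2 over Q, and its unique nontrivial automorphism is sqrt(-1942) ↦ -sqrt(-1942). Hence Gal(Q(sqrt(-1942))/Q) = Z/2Z.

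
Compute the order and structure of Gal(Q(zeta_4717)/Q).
|Gal(Q(zeta_4717)/Q)| = phi(4717) = 4576; group ≅ (Z/4717Z)^* ≅ Z/52Z × Z/88Z

The n-th cyclotomic polynomial Φ_4717(x) is the minimal polynomial of zeta_4717 over Q and has degree phi(4717) = 4576. So Q(zeta_4717) is a degree-4576 Galois extension with Galois group (Z/4717Z)^*. By CRT, (Z/4717Z)^* ≅ (Z/53Z)^* × (Z/89Z)^*. Each prime-power unit group is (Z/53Z)^* ≅ Z/52Z; (Z/89Z)^* ≅ Z/88Z. Hence Gal(Q(zeta_4717)/Q) ≅ Z/52Z × Z/88Z.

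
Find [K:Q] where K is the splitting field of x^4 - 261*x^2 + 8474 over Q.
[K:Q] = 4

f factors as (x^2 - 223)(x^2 - 38); the splitting field is K = Q(sqrt(223), sqrt(38)). Since 223, 38, and 8474 are all non-squares in Q, the three subfields Q(sqrt(223)), Q(sqrt(38)), Q(sqrt(8474)) are distinct degree-2 extensions, so [K:Q] = 4 (Klein four Galois group).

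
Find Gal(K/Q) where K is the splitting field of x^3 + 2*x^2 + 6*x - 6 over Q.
Gal(K/Q) = S_3 (symmetric group of order 6)

Compute the discriminant of x^3 + (2)*x^2 + (6)*x + (-6): Δ = -2796. Since Δ is not a rational square, the Galois group is not contained in A_3; it must be the full S_3 (irreducibility of the cubic rules out anything smaller).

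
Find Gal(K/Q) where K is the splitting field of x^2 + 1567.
Gal(K/Q) = Z/2Z (cyclic of order 2)

x^2 + 1567 is irreducible over Q since -1567 is not a rational square. The splitting field Q(sqrt(-1567)) has degree 2 over Q, and its unique nontrivial automorphism is sqrt(-1567) ↦ -sqrt(-1567). Hence Gal(Q(sqrt(-1567))/Q) = Z/2Z.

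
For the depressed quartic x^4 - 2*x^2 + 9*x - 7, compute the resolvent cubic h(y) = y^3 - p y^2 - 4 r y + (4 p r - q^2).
h(y) = y^3 + 2*y^2 + 28*y - 25

Identify coefficients: p = -2, q = 9, r = -7.
Plug into h(y) = y^3 - p y^2 - 4 r y + (4 p r - q^2):
  h(y) = y^3 - (-2) y^2 - 4*(-7) y + (4*(-2)*(-7) - (9)^2)
       = y^3 + (2) y^2 + (28) y + (-25).
Simplifying: h(y) = y^3 + 2*y^2 + 28*y - 25.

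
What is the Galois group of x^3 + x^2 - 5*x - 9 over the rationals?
Gal(K/Q) = S_3 (symmetric group of order 6)

Compute the discriminant of x^3 + (1)*x^2 + (-5)*x + (-9): Δ = -816. Since Δ is not a rational square, the Galois group is not contained in A_3; it must be the full S_3 (irreducibility of the cubic rules out anything smaller).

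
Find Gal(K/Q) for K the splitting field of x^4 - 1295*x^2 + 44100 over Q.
Gal(K/Q) = Z/2Z (cyclic of order 2)

f factors as (x^2 - 1260)(x^2 - 35), so the splitting field is K = Q(sqrt(1260), sqrt(35)). The squarefree part of 1260 is 35 and the squarefree part of 35 is also 35, so sqrt(1260) and sqrt(35) are both rational multiples of sqrt(35). Hence Q(sqrt(1260)) = Q(sqrt(35)) = Q(sqrt(35)), and the splitting field collapses to a single degree-2 extension with Galois group Z/2Z.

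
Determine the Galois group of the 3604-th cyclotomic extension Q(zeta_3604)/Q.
|Gal(Q(zeta_3604)/Q)| = phi(3604) = 1664; group ≅ (Z/3604Z)^* ≅ Z/2Z × Z/16Z × Z/52Z

The n-th cyclotomic polynomial Φ_3604(x) is the minimal polynomial of zeta_3604 over Q and has degree phi(3604) = 1664. So Q(zeta_3604) is a degree-1664 Galois extension with Galois group (Z/3604Z)^*. By CRT, (Z/3604Z)^* ≅ (Z/4Z)^* × (Z/17Z)^* × (Z/53Z)^*. Each prime-power unit group is (Z/4Z)^* ≅ Z/2Z; (Z/17Z)^* ≅ Z/16Z; (Z/53Z)^* ≅ Z/52Z. Hence Gal(Q(zeta_3604)/Q) ≅ Z/2Z × Z/16Z × Z/52Z.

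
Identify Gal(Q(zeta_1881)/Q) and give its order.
|Gal(Q(zeta_1881)/Q)| = phi(1881) = 1080; group ≅ (Z/1881Z)^* ≅ Z/6Z × Z/10Z × Z/18Z

The n-th cyclotomic polynomial Φ_1881(x) is the minimal polynomial of zeta_1881 over Q and has degree phi(1881) = 1080. So Q(zeta_1881) is a degree-1080 Galois extension with Galois group (Z/1881Z)^*. By CRT, (Z/1881Z)^* ≅ (Z/9Z)^* × (Z/11Z)^* × (Z/19Z)^*. Each prime-power unit group is (Z/9Z)^* ≅ Z/6Z; (Z/11Z)^* ≅ Z/10Z; (Z/19Z)^* ≅ Z/18Z. Hence Gal(Q(zeta_1881)/Q) ≅ Z/6Z × Z/10Z × Z/18Z.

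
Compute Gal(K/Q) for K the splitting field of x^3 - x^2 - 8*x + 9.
Gal(K/Q) = S_3 (symmetric group of order 6)

Compute the discriminant of x^3 + (-1)*x^2 + (-8)*x + (9): Δ = 1257. Since Δ is not a rational square, the Galois group is not contained in A_3; it must be the full S_3 (irreducibility of the cubic rules out anything smaller).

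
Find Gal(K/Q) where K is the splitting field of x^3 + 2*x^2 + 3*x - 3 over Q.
Gal(K/Q) = S_3 (symmetric group of order 6)

Compute the discriminant of x^3 + (2)*x^2 + (3)*x + (-3): Δ = -543. Since Δ is not a rational square, the Galois group is not contained in A_3; it must be the full S_3 (irreducibility of the cubic rules out anything smaller).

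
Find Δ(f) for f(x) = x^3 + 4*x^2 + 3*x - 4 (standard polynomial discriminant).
Δ = -236

For x^3 + a x^2 + b x + c the discriminant is Δ = 18 a b c - 4 a^3 c + a^2 b^2 - 4 b^3 - 27 c^2.
Plug a = 4, b = 3, c = -4:
  18*(4)*(3)*(-4) - 4*(4)^3*(-4) + (4)^2*(3)^2 - 4*(3)^3 - 27*(-4)^2
  = -864 + (1024) + 144 + (-108) + (-432)
  = -236.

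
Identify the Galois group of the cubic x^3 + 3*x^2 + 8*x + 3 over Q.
Gal(K/Q) = S_3 (symmetric group of order 6)

Compute the discriminant of x^3 + (3)*x^2 + (8)*x + (3): Δ = -743. Since Δ is not a rational square, the Galois group is not contained in A_3; it must be the full S_3 (irreducibility of the cubic rules out anything smaller).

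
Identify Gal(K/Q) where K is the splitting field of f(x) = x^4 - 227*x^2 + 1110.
Gal(K/Q) = V_4 (Klein four-group, Z/2Z × Z/2Z)

f factors as (x^2 - 5)(x^2 - 222), so the splitting field is K = Q(sqrt(5), sqrt(222)). The elements 5, 222, 1110 are all non-squares in Q, so sqrt(5) and sqrt(222) generate independent quadratic extensions. Thus [K:Q] = 4 and Gal(K/Q) is generated by the two order-2 automorphisms sqrt(5) ↦ -sqrt(5) and sqrt(222) ↦ -sqrt(222), giving V_4.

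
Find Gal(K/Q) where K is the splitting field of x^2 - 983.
Gal(K/Q) = Z/2Z (cyclic of order 2)

x^2 - 983 is irreducible over Q since 983 is not a rational square. The splitting field Q(sqrt(983)) has degree 2 over Q, and its unique nontrivial automorphism is sqrt(983) ↦ -sqrt(983). Hence Gal(Q(sqrt(983))/Q) = Z/2Z.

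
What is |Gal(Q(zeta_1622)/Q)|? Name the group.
|Gal(Q(zeta_1622)/Q)| = phi(1622) = 810; group ≅ (Z/1622Z)^* ≅ Z/810Z

The n-th cyclotomic polynomial Φ_1622(x) is the minimal polynomial of zeta_1622 over Q and has degree phi(1622) = 810. So Q(zeta_1622) is a degree-810 Galois extension with Galois group (Z/1622Z)^*. By CRT, (Z/1622Z)^* ≅ (Z/2Z)^* × (Z/811Z)^*. Each prime-power unit group is (Z/2Z)^* ≅ trivial group (order 1); (Z/811Z)^* ≅ Z/810Z. Hence Gal(Q(zeta_1622)/Q) ≅ Z/810Z.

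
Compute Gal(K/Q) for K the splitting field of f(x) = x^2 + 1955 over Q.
Gal(K/Q) = Z/2Z (cyclic of order 2)

x^2 + 1955 is irreducible over Q since -1955 is not a rational square. The splitting field Q(sqrt(-1955)) has degree 2 over Q, and its unique nontrivial automorphism is sqrt(-1955) ↦ -sqrt(-1955). Hence Gal(Q(sqrt(-1955))/Q) = Z/2Z.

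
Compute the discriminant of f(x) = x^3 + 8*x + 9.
Δ = -4235

For a depressed cubic x^3 + p x + q the discriminant is Δ = -4 p^3 - 27 q^2 = -4*(8)^3 - 27*(9)^2 = -2048 - 2187 = -4235.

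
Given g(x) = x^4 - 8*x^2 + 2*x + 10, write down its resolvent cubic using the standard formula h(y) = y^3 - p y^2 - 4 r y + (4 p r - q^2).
h(y) = y^3 + 8*y^2 - 40*y - 324

Identify coefficients: p = -8, q = 2, r = 10.
Plug into h(y) = y^3 - p y^2 - 4 r y + (4 p r - q^2):
  h(y) = y^3 - (-8) y^2 - 4*(10) y + (4*(-8)*(10) - (2)^2)
       = y^3 + (8) y^2 + (-40) y + (-324).
Simplifying: h(y) = y^3 + 8*y^2 - 40*y - 324.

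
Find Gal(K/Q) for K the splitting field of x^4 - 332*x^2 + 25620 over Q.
Gal(K/Q) = V_4 (Klein four-group, Z/2Z × Z/2Z)

f factors as (x^2 - 122)(x^2 - 210), so the splitting field is K = Q(sqrt(122), sqrt(210)). The elements 122, 210, 25620 are all non-squares in Q, so sqrt(122) and sqrt(210) generate independent quadratic extensions. Thus [K:Q] = 4 and Gal(K/Q) is generated by the two order-2 automorphisms sqrt(122) ↦ -sqrt(122) and sqrt(210) ↦ -sqrt(210), giving V_4.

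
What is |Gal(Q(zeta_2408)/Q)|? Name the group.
|Gal(Q(zeta_2408)/Q)| = phi(2408) = 1008; group ≅ (Z/2408Z)^* ≅ Z/2Z × Z/2Z × Z/6Z × Z/42Z

The n-th cyclotomic polynomial Φ_2408(x) is the minimal polynomial of zeta_2408 over Q and has degree phi(2408) = 1008. So Q(zeta_2408) is a degree-1008 Galois extension with Galois group (Z/2408Z)^*. By CRT, (Z/2408Z)^* ≅ (Z/8Z)^* × (Z/7Z)^* × (Z/43Z)^*. Each prime-power unit group is (Z/8Z)^* ≅ Z/2Z × Z/2Z; (Z/7Z)^* ≅ Z/6Z; (Z/43Z)^* ≅ Z/42Z. Hence Gal(Q(zeta_2408)/Q) ≅ Z/2Z × Z/2Z × Z/6Z × Z/42Z.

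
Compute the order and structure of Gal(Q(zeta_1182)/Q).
|Gal(Q(zeta_1182)/Q)| = phi(1182) = 392; group ≅ (Z/1182Z)^* ≅ Z/2Z × Z/196Z

The n-th cyclotomic polynomial Φ_1182(x) is the minimal polynomial of zeta_1182 over Q and has degree phi(1182) = 392. So Q(zeta_1182) is a degree-392 Galois extension with Galois group (Z/1182Z)^*. By CRT, (Z/1182Z)^* ≅ (Z/2Z)^* × (Z/3Z)^* × (Z/197Z)^*. Each prime-power unit group is (Z/2Z)^* ≅ trivial group (order 1); (Z/3Z)^* ≅ Z/2Z; (Z/197Z)^* ≅ Z/196Z. Hence Gal(Q(zeta_1182)/Q) ≅ Z/2Z × Z/196Z.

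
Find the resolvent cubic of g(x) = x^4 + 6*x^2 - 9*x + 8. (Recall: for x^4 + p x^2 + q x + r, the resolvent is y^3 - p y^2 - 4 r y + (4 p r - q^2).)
h(y) = y^3 - 6*y^2 - 32*y + 111

Identify coefficients: p = 6, q = -9, r = 8.
Plug into h(y) = y^3 - p y^2 - 4 r y + (4 p r - q^2):
  h(y) = y^3 - (6) y^2 - 4*(8) y + (4*(6)*(8) - (-9)^2)
       = y^3 + (-6) y^2 + (-32) y + (111).
Simplifying: h(y) = y^3 - 6*y^2 - 32*y + 111.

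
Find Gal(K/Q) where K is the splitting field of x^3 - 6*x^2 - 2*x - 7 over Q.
Gal(K/Q) = S_3 (symmetric group of order 6)

Compute the discriminant of x^3 + (-6)*x^2 + (-2)*x + (-7): Δ = -8707. Since Δ is not a rational square, the Galois group is not contained in A_3; it must be the full S_3 (irreducibility of the cubic rules out anything smaller).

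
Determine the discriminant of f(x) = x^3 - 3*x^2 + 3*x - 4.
Δ = -243

For x^3 + a x^2 + b x + c the discriminant is Δ = 18 a b c - 4 a^3 c + a^2 b^2 - 4 b^3 - 27 c^2.
Plug a = -3, b = 3, c = -4:
  18*(-3)*(3)*(-4) - 4*(-3)^3*(-4) + (-3)^2*(3)^2 - 4*(3)^3 - 27*(-4)^2
  = 648 + (-432) + 81 + (-108) + (-432)
  = -243.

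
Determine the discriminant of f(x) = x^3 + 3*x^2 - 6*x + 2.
Δ = 216

For x^3 + a x^2 + b x + c the discriminant is Δ = 18 a b c - 4 a^3 c + a^2 b^2 - 4 b^3 - 27 c^2.
Plug a = 3, b = -6, c = 2:
  18*(3)*(-6)*(2) - 4*(3)^3*(2) + (3)^2*(-6)^2 - 4*(-6)^3 - 27*(2)^2
  = -648 + (-216) + 324 + (864) + (-108)
  = 216.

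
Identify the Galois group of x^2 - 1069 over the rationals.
Gal(K/Q) = Z/2Z (cyclic of order 2)

x^2 - 1069 is irreducible over Q since 1069 is not a rational square. The splitting field Q(sqrt(1069)) has degree 2 over Q, and its unique nontrivial automorphism is sqrt(1069) ↦ -sqrt(1069). Hence Gal(Q(sqrt(1069))/Q) = Z/2Z.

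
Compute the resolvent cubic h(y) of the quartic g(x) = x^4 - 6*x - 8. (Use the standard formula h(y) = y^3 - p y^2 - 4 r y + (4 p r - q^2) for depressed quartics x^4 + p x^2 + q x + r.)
h(y) = y^3 + 32*y - 36

Identify coefficients: p = 0, q = -6, r = -8.
Plug into h(y) = y^3 - p y^2 - 4 r y + (4 p r - q^2):
  h(y) = y^3 - (0) y^2 - 4*(-8) y + (4*(0)*(-8) - (-6)^2)
       = y^3 + (0) y^2 + (32) y + (-36).
Simplifying: h(y) = y^3 + 32*y - 36.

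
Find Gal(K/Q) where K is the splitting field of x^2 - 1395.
Gal(K/Q) = Z/2Z (cyclic of order 2)

x^2 - 1395 is irreducible over Q since 1395 is not a rational square. The splitting field Q(sqrt(1395)) has degree 2 over Q, and its unique nontrivial automorphism is sqrt(1395) ↦ -sqrt(1395). Hence Gal(Q(sqrt(1395))/Q) = Z/2Z.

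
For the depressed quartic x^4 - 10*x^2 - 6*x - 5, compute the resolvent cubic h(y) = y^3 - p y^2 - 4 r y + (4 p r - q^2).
h(y) = y^3 + 10*y^2 + 20*y + 164

Identify coefficients: p = -10, q = -6, r = -5.
Plug into h(y) = y^3 - p y^2 - 4 r y + (4 p r - q^2):
  h(y) = y^3 - (-10) y^2 - 4*(-5) y + (4*(-10)*(-5) - (-6)^2)
       = y^3 + (10) y^2 + (20) y + (164).
Simplifying: h(y) = y^3 + 10*y^2 + 20*y + 164.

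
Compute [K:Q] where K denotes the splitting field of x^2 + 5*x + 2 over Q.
[K:Q] = 2

The discriminant of x^2 + (5)*x + (2) is b^2 - 4c = 25 - (8) = 17. Since 17 is not a perfect square in Q, the polynomial is irreducible over Q. Its two roots generate a degree-2 extension, so [K:Q] = 2.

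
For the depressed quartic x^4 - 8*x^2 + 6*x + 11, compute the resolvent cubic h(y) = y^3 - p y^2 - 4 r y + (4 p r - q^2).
h(y) = y^3 + 8*y^2 - 44*y - 388

Identify coefficients: p = -8, q = 6, r = 11.
Plug into h(y) = y^3 - p y^2 - 4 r y + (4 p r - q^2):
  h(y) = y^3 - (-8) y^2 - 4*(11) y + (4*(-8)*(11) - (6)^2)
       = y^3 + (8) y^2 + (-44) y + (-388).
Simplifying: h(y) = y^3 + 8*y^2 - 44*y - 388.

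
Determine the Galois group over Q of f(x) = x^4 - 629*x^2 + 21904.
Gal(K/Q) = Z/2Z (cyclic of order 2)

f factors as (x^2 - 592)(x^2 - 37), so the splitting field is K = Q(sqrt(592), sqrt(37)). The squarefree part of 592 is 37 and the squarefree part of 37 is also 37, so sqrt(592) and sqrt(37) are both rational multiples of sqrt(37). Hence Q(sqrt(592)) = Q(sqrt(37)) = Q(sqrt(37)), and the splitting field collapses to a single degree-2 extension with Galois group Z/2Z.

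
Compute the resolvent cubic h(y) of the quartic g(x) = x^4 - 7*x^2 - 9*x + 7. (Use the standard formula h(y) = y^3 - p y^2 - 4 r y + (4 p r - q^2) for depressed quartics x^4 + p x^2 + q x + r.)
h(y) = y^3 + 7*y^2 - 28*y - 277

Identify coefficients: p = -7, q = -9, r = 7.
Plug into h(y) = y^3 - p y^2 - 4 r y + (4 p r - q^2):
  h(y) = y^3 - (-7) y^2 - 4*(7) y + (4*(-7)*(7) - (-9)^2)
       = y^3 + (7) y^2 + (-28) y + (-277).
Simplifying: h(y) = y^3 + 7*y^2 - 28*y - 277.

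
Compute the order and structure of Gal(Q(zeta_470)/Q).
|Gal(Q(zeta_470)/Q)| = phi(470) = 184; group ≅ (Z/470Z)^* ≅ Z/4Z × Z/46Z

The n-th cyclotomic polynomial Φ_470(x) is the minimal polynomial of zeta_470 over Q and has degree phi(470) = 184. So Q(zeta_470) is a degree-184 Galois extension with Galois group (Z/470Z)^*. By CRT, (Z/470Z)^* ≅ (Z/2Z)^* × (Z/5Z)^* × (Z/47Z)^*. Each prime-power unit group is (Z/2Z)^* ≅ trivial group (order 1); (Z/5Z)^* ≅ Z/4Z; (Z/47Z)^* ≅ Z/46Z. Hence Gal(Q(zeta_470)/Q) ≅ Z/4Z × Z/46Z.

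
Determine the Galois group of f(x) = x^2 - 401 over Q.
Gal(K/Q) = Z/2Z (cyclic of order 2)

x^2 - 401 is irreducible over Q since 401 is not a rational square. The splitting field Q(sqrt(401)) has degree 2 over Q, and its unique nontrivial automorphism is sqrt(401) ↦ -sqrt(401). Hence Gal(Q(sqrt(401))/Q) = Z/2Z.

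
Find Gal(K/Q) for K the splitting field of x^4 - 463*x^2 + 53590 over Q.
Gal(K/Q) = V_4 (Klein four-group, Z/2Z × Z/2Z)

f factors as (x^2 - 230)(x^2 - 233), so the splitting field is K = Q(sqrt(230), sqrt(233)). The elements 230, 233, 53590 are all non-squares in Q, so sqrt(230) and sqrt(233) generate independent quadratic extensions. Thus [K:Q] = 4 and Gal(K/Q) is generated by the two order-2 automorphisms sqrt(230) ↦ -sqrt(230) and sqrt(233) ↦ -sqrt(233), giving V_4.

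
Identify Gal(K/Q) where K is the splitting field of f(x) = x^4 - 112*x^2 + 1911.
Gal(K/Q) = V_4 (Klein four-group, Z/2Z × Z/2Z)

f factors as (x^2 - 91)(x^2 - 21), so the splitting field is K = Q(sqrt(91), sqrt(21)). The elements 91, 21, 1911 are all non-squares in Q, so sqrt(91) and sqrt(21) generate independent quadratic extensions. Thus [K:Q] = 4 and Gal(K/Q) is generated by the two order-2 automorphisms sqrt(91) ↦ -sqrt(91) and sqrt(21) ↦ -sqrt(21), giving V_4.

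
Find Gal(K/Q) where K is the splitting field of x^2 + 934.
Gal(K/Q) = Z/2Z (cyclic of order 2)

x^2 + 934 is irreducible over Q since -934 is not a rational square. The splitting field Q(sqrt(-934)) has degree 2 over Q, and its unique nontrivial automorphism is sqrt(-934) ↦ -sqrt(-934). Hence Gal(Q(sqrt(-934))/Q) = Z/2Z.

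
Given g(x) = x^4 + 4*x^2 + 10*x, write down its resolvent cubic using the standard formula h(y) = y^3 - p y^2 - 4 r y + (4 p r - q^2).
h(y) = y^3 - 4*y^2 - 100

Identify coefficients: p = 4, q = 10, r = 0.
Plug into h(y) = y^3 - p y^2 - 4 r y + (4 p r - q^2):
  h(y) = y^3 - (4) y^2 - 4*(0) y + (4*(4)*(0) - (10)^2)
       = y^3 + (-4) y^2 + (0) y + (-100).
Simplifying: h(y) = y^3 - 4*y^2 - 100.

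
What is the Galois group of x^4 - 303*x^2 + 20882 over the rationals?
Gal(K/Q) = V_4 (Klein four-group, Z/2Z × Z/2Z)

f factors as (x^2 - 106)(x^2 - 197), so the splitting field is K = Q(sqrt(106), sqrt(197)). The elements 106, 197, 20882 are all non-squares in Q, so sqrt(106) and sqrt(197) generate independent quadratic extensions. Thus [K:Q] = 4 and Gal(K/Q) is generated by the two order-2 automorphisms sqrt(106) ↦ -sqrt(106) and sqrt(197) ↦ -sqrt(197), giving V_4.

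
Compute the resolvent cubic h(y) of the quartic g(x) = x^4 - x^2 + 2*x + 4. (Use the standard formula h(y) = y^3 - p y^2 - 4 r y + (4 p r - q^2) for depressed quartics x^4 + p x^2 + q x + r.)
h(y) = y^3 + y^2 - 16*y - 20

Identify coefficients: p = -1, q = 2, r = 4.
Plug into h(y) = y^3 - p y^2 - 4 r y + (4 p r - q^2):
  h(y) = y^3 - (-1) y^2 - 4*(4) y + (4*(-1)*(4) - (2)^2)
       = y^3 + (1) y^2 + (-16) y + (-20).
Simplifying: h(y) = y^3 + y^2 - 16*y - 20.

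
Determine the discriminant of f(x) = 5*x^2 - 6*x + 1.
Δ = 16

For a quadratic a x^2 + b x + c the discriminant is Δ = b^2 - 4ac = (-6)^2 - 4*(5)*(1) = 36 - (20) = 16.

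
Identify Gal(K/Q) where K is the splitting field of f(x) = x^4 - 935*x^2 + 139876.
Gal(K/Q) = Z/2Z (cyclic of order 2)

f factors as (x^2 - 748)(x^2 - 187), so the splitting field is K = Q(sqrt(748), sqrt(187)). The squarefree part of 748 is 187 and the squarefree part of 187 is also 187, so sqrt(748) and sqrt(187) are both rational multiples of sqrt(187). Hence Q(sqrt(748)) = Q(sqrt(187)) = Q(sqrt(187)), and the splitting field collapses to a single degree-2 extension with Galois group Z/2Z.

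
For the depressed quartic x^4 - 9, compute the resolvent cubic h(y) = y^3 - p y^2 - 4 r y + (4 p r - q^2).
h(y) = y^3 + 36*y

Identify coefficients: p = 0, q = 0, r = -9.
Plug into h(y) = y^3 - p y^2 - 4 r y + (4 p r - q^2):
  h(y) = y^3 - (0) y^2 - 4*(-9) y + (4*(0)*(-9) - (0)^2)
       = y^3 + (0) y^2 + (36) y + (0).
Simplifying: h(y) = y^3 + 36*y.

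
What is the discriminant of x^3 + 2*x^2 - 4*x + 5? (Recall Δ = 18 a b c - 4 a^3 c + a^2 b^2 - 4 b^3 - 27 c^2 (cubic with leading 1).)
Δ = -1235

For x^3 + a x^2 + b x + c the discriminant is Δ = 18 a b c - 4 a^3 c + a^2 b^2 - 4 b^3 - 27 c^2.
Plug a = 2, b = -4, c = 5:
  18*(2)*(-4)*(5) - 4*(2)^3*(5) + (2)^2*(-4)^2 - 4*(-4)^3 - 27*(5)^2
  = -720 + (-160) + 64 + (256) + (-675)
  = -1235.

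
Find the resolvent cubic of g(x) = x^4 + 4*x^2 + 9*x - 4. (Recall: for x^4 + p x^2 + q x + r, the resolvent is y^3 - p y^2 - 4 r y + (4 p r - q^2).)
h(y) = y^3 - 4*y^2 + 16*y - 145

Identify coefficients: p = 4, q = 9, r = -4.
Plug into h(y) = y^3 - p y^2 - 4 r y + (4 p r - q^2):
  h(y) = y^3 - (4) y^2 - 4*(-4) y + (4*(4)*(-4) - (9)^2)
       = y^3 + (-4) y^2 + (16) y + (-145).
Simplifying: h(y) = y^3 - 4*y^2 + 16*y - 145.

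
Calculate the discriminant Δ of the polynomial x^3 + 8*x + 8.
Δ = -3776

For a depressed cubic x^3 + p x + q the discriminant is Δ = -4 p^3 - 27 q^2 = -4*(8)^3 - 27*(8)^2 = -2048 - 1728 = -3776.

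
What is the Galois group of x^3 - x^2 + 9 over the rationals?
Gal(K/Q) = S_3 (symmetric group of order 6)

Compute the discriminant of x^3 + (-1)*x^2 + (0)*x + (9): Δ = -2151. Since Δ is not a rational square, the Galois group is not contained in A_3; it must be the full S_3 (irreducibility of the cubic rules out anything smaller).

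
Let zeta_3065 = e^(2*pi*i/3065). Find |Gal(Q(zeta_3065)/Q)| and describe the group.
|Gal(Q(zeta_3065)/Q)| = phi(3065) = 2448; group ≅ (Z/3065Z)^* ≅ Z/4Z × Z/612Z

The n-th cyclotomic polynomial Φ_3065(x) is the minimal polynomial of zeta_3065 over Q and has degree phi(3065) = 2448. So Q(zeta_3065) is a degree-2448 Galois extension with Galois group (Z/3065Z)^*. By CRT, (Z/3065Z)^* ≅ (Z/5Z)^* × (Z/613Z)^*. Each prime-power unit group is (Z/5Z)^* ≅ Z/4Z; (Z/613Z)^* ≅ Z/612Z. Hence Gal(Q(zeta_3065)/Q) ≅ Z/4Z × Z/612Z.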